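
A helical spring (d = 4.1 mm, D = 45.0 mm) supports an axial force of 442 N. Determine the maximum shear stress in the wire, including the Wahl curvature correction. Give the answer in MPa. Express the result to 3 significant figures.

Spring index C = D/d = 45.0/4.1 = 10.9756
K_W = (4C−1)/(4C−4) + 0.615/C = 42.902/39.902 + 0.0560 = 1.1312
τ₀ = 8FD/(πd³) = 8·442·45.0/(π·4.1³) = 159120/216.52 = 734.89 MPa
τ_max = K·τ₀ = 1.1312 × 734.89 = 831.32 MPa

831 MPa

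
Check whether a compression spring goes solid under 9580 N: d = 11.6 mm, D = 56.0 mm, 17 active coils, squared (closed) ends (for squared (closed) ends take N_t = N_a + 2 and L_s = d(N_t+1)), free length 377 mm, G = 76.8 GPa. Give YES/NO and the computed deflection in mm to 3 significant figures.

YES, δ = 165 mm

k = Gd⁴/(8D³N_a) = (76.8×10³)(11.6⁴)/(8·56.0³·17) = 58.222 N/mm
N_t = 19; L_s = 11.6·20 = 232 mm; δ_solid = L₀ − L_s = 377 − 232 = 145 mm
δ = F/k = 9580/58.222 = 164.54 mm
δ ≥ δ_solid → spring goes solid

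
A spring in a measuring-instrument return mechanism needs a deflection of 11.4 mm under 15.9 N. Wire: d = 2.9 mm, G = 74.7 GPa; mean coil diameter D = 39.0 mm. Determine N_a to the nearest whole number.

Required rate k = F/δ = 15.9/11.4 = 1.3947 N/mm
N_a = Gd⁴/(8D³k) = (74.7×10³ × 2.9⁴)/(8 × 39.0³ × 1.3947)
    = 5.28339e+06 / 661875 = 7.982 → 8 coils

8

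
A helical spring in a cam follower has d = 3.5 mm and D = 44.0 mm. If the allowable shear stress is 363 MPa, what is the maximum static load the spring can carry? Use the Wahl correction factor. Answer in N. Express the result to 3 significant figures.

125 N

C = D/d = 44.0/3.5 = 12.5714
K_W = (4C−1)/(4C−4) + 0.615/C = 49.286/46.286 + 0.0489 = 1.1137
τ_max = K·8FD/(πd³) → F_max = τ_allow·πd³/(8DK)
F_max = 363·π·3.5³/(8·44.0·1.1137) = 48895/392.03 = 124.72 N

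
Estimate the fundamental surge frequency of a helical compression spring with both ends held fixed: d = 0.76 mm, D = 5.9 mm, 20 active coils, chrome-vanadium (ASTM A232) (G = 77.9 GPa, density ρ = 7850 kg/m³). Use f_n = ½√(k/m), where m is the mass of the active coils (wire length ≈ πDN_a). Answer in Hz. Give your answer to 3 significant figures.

387 Hz

k = Gd⁴/(8D³N_a) = (77.9×10³)(0.76⁴)/(8·5.9³·20) = 0.79089 N/mm = 790.89 N/m
Wire length L = πDN_a = π·5.9·20 = 370.71 mm
m = ρ·(πd²/4)·L = 7850 × 0.45365×10⁻⁶ m² × 0.37071 m = 0.0013201 kg
f_n = ½√(k/m) = 0.5·√(790.89/0.0013201) = 0.5·√(5.991e+05) = 387.01 Hz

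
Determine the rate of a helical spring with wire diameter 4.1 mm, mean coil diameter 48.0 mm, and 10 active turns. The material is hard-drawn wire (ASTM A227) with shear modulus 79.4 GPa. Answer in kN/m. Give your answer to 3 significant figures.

2.54 kN/m

k = Gd⁴/(8D³N_a) = (79.4×10³ × 4.1⁴) / (8 × 48.0³ × 10)
  = 2.24365e+07 / 8.84736e+06 = 2.536 N/mm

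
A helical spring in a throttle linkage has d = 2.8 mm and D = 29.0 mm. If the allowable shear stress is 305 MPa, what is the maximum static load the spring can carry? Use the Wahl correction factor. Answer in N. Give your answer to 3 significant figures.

C = D/d = 29.0/2.8 = 10.3571
K_W = (4C−1)/(4C−4) + 0.615/C = 40.429/37.429 + 0.0594 = 1.1395
τ_max = K·8FD/(πd³) → F_max = τ_allow·πd³/(8DK)
F_max = 305·π·2.8³/(8·29.0·1.1395) = 21034/264.37 = 79.563 N

79.6 N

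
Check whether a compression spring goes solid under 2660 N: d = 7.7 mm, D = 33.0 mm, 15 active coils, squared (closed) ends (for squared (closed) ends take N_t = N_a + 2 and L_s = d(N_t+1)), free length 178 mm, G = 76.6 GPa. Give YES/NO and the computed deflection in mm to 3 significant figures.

k = Gd⁴/(8D³N_a) = (76.6×10³)(7.7⁴)/(8·33.0³·15) = 62.441 N/mm
N_t = 17; L_s = 7.7·18 = 138.6 mm; δ_solid = L₀ − L_s = 178 − 138.6 = 39.4 mm
δ = F/k = 2660/62.441 = 42.6 mm
δ ≥ δ_solid → spring goes solid

YES, δ = 42.6 mm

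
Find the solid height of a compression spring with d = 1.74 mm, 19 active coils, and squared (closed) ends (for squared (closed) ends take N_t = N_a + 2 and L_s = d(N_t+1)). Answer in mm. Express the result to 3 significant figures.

38.3 mm

squared (closed) ends: N_t = N_a + 2 = 19 + 2 = 21
L_s = d·(N_t+1) = 1.74 × 22 = 38.28 mm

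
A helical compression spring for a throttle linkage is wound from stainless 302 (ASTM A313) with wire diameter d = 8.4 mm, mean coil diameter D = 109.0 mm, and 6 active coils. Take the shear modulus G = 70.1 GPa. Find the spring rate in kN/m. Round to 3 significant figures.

k = Gd⁴/(8D³N_a) = (70.1×10³ × 8.4⁴) / (8 × 109.0³ × 6)
  = 3.49008e+08 / 6.21614e+07 = 5.6145 N/mm

5.61 kN/m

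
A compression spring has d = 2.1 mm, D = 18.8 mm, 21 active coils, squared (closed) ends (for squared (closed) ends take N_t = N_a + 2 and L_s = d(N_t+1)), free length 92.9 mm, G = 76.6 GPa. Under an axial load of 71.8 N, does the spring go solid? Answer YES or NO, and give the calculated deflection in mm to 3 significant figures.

k = Gd⁴/(8D³N_a) = (76.6×10³)(2.1⁴)/(8·18.8³·21) = 1.3345 N/mm
N_t = 23; L_s = 2.1·24 = 50.4 mm; δ_solid = L₀ − L_s = 92.9 − 50.4 = 42.5 mm
δ = F/k = 71.8/1.3345 = 53.802 mm
δ ≥ δ_solid → spring goes solid

YES, δ = 53.8 mm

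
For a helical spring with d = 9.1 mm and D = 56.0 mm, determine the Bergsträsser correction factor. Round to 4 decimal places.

1.2313

C = D/d = 56.0/9.1 = 6.1538
K_B = (4C+2)/(4C−3) = 26.615/21.615 = 1.2313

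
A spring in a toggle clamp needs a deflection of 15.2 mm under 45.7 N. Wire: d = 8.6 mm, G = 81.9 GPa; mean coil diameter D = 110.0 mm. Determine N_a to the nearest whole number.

14

Required rate k = F/δ = 45.7/15.2 = 3.0066 N/mm
N_a = Gd⁴/(8D³k) = (81.9×10³ × 8.6⁴)/(8 × 110.0³ × 3.0066)
    = 4.48e+08 / 3.20141e+07 = 13.99 → 14 coils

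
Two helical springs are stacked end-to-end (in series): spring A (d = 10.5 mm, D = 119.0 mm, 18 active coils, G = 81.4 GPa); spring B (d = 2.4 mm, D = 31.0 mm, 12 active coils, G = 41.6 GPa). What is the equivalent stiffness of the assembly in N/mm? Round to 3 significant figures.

0.432 N/mm

k_A = Gd⁴/(8D³N_a) = (81.4×10³)(10.5⁴)/(8·119.0³·18) = 4.0774 N/mm
k_B = Gd⁴/(8D³N_a) = (41.6×10³)(2.4⁴)/(8·31.0³·12) = 0.48259 N/mm
Series: 1/k_eq = 1/4.0774 + 1/0.48259 = 2.3174; k_eq = 0.43152 N/mm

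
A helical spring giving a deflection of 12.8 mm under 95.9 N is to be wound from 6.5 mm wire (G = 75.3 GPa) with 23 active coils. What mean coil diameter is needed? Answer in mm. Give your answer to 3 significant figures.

46.0 mm

Required rate k = F/δ = 95.9/12.8 = 7.4922 N/mm
D = (Gd⁴/(8N_a·k))^(1/3) = (75.3×10³·6.5⁴/(8·23·7.4922))^(1/3)
  = (97503.9)^(1/3) = 46.0264 mm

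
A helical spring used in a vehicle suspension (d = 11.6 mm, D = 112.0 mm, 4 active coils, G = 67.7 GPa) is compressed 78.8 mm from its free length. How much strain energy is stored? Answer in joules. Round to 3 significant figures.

k = Gd⁴/(8D³N_a) = (67.7×10³)(11.6⁴)/(8·112.0³·4) = 27.266 N/mm
U = ½kδ² = 0.5 × 27.266 × 78.8² = 84652 N·mm = 84.652 J

84.7 J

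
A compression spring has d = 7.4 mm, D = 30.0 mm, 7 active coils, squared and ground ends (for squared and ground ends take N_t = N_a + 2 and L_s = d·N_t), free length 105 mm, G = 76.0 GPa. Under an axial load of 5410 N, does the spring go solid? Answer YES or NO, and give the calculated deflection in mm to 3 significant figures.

k = Gd⁴/(8D³N_a) = (76.0×10³)(7.4⁴)/(8·30.0³·7) = 150.73 N/mm
N_t = 9; L_s = 7.4·9 = 66.6 mm; δ_solid = L₀ − L_s = 105 − 66.6 = 38.4 mm
δ = F/k = 5410/150.73 = 35.893 mm
δ < δ_solid → spring does not go solid

NO, δ = 35.9 mm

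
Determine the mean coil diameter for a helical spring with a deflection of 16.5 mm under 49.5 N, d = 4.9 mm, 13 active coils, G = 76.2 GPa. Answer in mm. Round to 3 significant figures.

52.0 mm

Required rate k = F/δ = 49.5/16.5 = 3 N/mm
D = (Gd⁴/(8N_a·k))^(1/3) = (76.2×10³·4.9⁴/(8·13·3))^(1/3)
  = (140794)^(1/3) = 52.0229 mm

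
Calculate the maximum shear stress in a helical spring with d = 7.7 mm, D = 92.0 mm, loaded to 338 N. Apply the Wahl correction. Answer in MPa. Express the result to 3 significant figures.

Spring index C = D/d = 92.0/7.7 = 11.9481
K_W = (4C−1)/(4C−4) + 0.615/C = 46.792/43.792 + 0.0515 = 1.1200
τ₀ = 8FD/(πd³) = 8·338·92.0/(π·7.7³) = 248768/1434.2 = 173.45 MPa
τ_max = K·τ₀ = 1.1200 × 173.45 = 194.26 MPa

194 MPa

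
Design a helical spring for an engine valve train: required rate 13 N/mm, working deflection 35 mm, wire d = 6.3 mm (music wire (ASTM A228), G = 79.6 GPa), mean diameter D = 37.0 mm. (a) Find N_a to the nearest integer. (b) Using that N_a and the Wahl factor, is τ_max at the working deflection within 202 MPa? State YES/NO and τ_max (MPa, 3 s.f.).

(a) 24 coils; (b) NO, τ_max = 214 MPa

N_a = Gd⁴/(8D³k) = (79.6×10³)(6.3⁴)/(8·37.0³·13) = 23.8 → N_a = 24
Actual rate k = Gd⁴/(8D³·24) = 12.893 N/mm
Working load F = kδ = 12.893·35 = 451.27 N
C = 37.0/6.3 = 5.8730; K_W = (4C−1)/(4C−4)+0.615/C = 1.2586
τ_max = K_W·8FD/(πd³) = 1.2586·170.04 = 214.02 MPa
τ_max > 202 MPa → exceeds allowable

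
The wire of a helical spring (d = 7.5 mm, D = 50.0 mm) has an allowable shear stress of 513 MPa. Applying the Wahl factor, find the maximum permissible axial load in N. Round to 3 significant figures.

C = D/d = 50.0/7.5 = 6.6667
K_W = (4C−1)/(4C−4) + 0.615/C = 25.667/22.667 + 0.0922 = 1.2246
τ_max = K·8FD/(πd³) → F_max = τ_allow·πd³/(8DK)
F_max = 513·π·7.5³/(8·50.0·1.2246) = 6.7991e+05/489.84 = 1388 N

1390 N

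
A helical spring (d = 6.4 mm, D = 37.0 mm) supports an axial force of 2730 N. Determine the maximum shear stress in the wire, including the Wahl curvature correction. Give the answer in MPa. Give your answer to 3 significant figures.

Spring index C = D/d = 37.0/6.4 = 5.7812
K_W = (4C−1)/(4C−4) + 0.615/C = 22.125/19.125 + 0.1064 = 1.2632
τ₀ = 8FD/(πd³) = 8·2730·37.0/(π·6.4³) = 808080/823.55 = 981.22 MPa
τ_max = K·τ₀ = 1.2632 × 981.22 = 1239.5 MPa

1240 MPa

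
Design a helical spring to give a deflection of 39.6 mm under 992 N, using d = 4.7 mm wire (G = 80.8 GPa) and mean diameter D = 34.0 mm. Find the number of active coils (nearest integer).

5

Required rate k = F/δ = 992/39.6 = 25.051 N/mm
N_a = Gd⁴/(8D³k) = (80.8×10³ × 4.7⁴)/(8 × 34.0³ × 25.051)
    = 3.94278e+07 / 7.87668e+06 = 5.006 → 5 coils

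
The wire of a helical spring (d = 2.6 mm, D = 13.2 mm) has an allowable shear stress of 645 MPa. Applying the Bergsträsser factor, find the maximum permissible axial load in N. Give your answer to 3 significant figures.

C = D/d = 13.2/2.6 = 5.0769
K_B = (4C+2)/(4C−3) = 22.308/17.308 = 1.2889
τ_max = K·8FD/(πd³) → F_max = τ_allow·πd³/(8DK)
F_max = 645·π·2.6³/(8·13.2·1.2889) = 35615/136.11 = 261.67 N

262 N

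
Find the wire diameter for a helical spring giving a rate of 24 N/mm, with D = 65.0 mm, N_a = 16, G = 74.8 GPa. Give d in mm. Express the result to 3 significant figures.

10.3 mm

d = (8D³N_a·k / G)^(1/4) = (8·65.0³·16·24 / (74.8×10³))^0.25
  = (11279)^0.25 = 10.3054 mm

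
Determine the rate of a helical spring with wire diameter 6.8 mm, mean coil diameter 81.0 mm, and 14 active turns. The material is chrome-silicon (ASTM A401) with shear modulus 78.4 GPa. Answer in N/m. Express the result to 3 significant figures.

k = Gd⁴/(8D³N_a) = (78.4×10³ × 6.8⁴) / (8 × 81.0³ × 14)
  = 1.6763e+08 / 5.95214e+07 = 2.8163 N/mm = 2816.3 N/m

2820 N/m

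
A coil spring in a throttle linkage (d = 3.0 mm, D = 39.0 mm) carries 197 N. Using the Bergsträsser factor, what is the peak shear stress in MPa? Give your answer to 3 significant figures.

799 MPa

Spring index C = D/d = 39.0/3.0 = 13.0000
K_B = (4C+2)/(4C−3) = 54.000/49.000 = 1.1020
τ₀ = 8FD/(πd³) = 8·197·39.0/(π·3.0³) = 61464/84.823 = 724.61 MPa
τ_max = K·τ₀ = 1.1020 × 724.61 = 798.56 MPa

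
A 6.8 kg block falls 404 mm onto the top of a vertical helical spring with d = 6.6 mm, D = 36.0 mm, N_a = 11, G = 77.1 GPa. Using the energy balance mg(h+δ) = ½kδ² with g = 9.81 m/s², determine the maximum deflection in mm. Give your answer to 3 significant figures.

k = Gd⁴/(8D³N_a) = (77.1×10³)(6.6⁴)/(8·36.0³·11) = 35.632 N/mm
W = mg = 6.8 × 9.81 = 66.708 N
½kδ² − Wδ − Wh = 0 → δ = (W + √(W² + 2kWh))/k
δ = (66.708 + √(4450 + 1.92057e+06))/35.632 = (66.708 + 1387.4)/35.632 = 40.81 mm

40.8 mm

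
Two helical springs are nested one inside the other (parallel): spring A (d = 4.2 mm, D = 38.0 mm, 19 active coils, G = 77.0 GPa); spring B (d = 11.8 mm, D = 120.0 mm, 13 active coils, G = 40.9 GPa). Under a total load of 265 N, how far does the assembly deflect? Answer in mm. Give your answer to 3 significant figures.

36.4 mm

k_A = Gd⁴/(8D³N_a) = (77.0×10³)(4.2⁴)/(8·38.0³·19) = 2.8727 N/mm
k_B = Gd⁴/(8D³N_a) = (40.9×10³)(11.8⁴)/(8·120.0³·13) = 4.4124 N/mm
Parallel: k_eq = 2.8727 + 4.4124 = 7.2851 N/mm
δ = F/k_eq = 265/7.2851 = 36.376 mm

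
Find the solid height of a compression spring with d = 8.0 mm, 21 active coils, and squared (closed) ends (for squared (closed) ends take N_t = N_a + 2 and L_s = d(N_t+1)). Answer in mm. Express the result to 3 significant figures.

192 mm

squared (closed) ends: N_t = N_a + 2 = 21 + 2 = 23
L_s = d·(N_t+1) = 8.0 × 24 = 192 mm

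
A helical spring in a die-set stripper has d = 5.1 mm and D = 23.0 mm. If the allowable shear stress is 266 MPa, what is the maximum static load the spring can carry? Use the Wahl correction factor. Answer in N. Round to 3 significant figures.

446 N

C = D/d = 23.0/5.1 = 4.5098
K_W = (4C−1)/(4C−4) + 0.615/C = 17.039/14.039 + 0.1364 = 1.3501
τ_max = K·8FD/(πd³) → F_max = τ_allow·πd³/(8DK)
F_max = 266·π·5.1³/(8·23.0·1.3501) = 1.1085e+05/248.41 = 446.24 N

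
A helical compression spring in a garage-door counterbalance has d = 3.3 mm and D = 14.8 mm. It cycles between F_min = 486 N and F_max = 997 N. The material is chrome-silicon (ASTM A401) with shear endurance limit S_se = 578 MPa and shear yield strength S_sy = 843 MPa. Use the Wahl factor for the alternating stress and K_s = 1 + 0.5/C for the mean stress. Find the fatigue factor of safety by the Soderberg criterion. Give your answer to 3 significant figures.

C = D/d = 14.8/3.3 = 4.4848; K_W = (4C−1)/(4C−4)+0.615/C = 1.3523; K_s = 1+0.5/C = 1.1115
F_a = (F_max−F_min)/2 = 255.5 N; F_m = (F_max+F_min)/2 = 741.5 N
τ_a = K_W·8F_aD/(πd³) = 1.3523 × 267.95 = 362.36 MPa
τ_m = K_s·8F_mD/(πd³) = 1.1115 × 777.63 = 864.32 MPa
Soderberg: 1/n_f = τ_a/S_se + τ_m/S_sy = 362.36/578 + 864.32/843 = 0.62692 + 1.02529 = 1.6522
n_f = 1/1.6522 = 0.6052

0.605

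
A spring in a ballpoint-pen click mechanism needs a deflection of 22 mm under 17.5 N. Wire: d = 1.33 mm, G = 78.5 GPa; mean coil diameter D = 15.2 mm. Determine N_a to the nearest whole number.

11

Required rate k = F/δ = 17.5/22 = 0.79545 N/mm
N_a = Gd⁴/(8D³k) = (78.5×10³ × 1.33⁴)/(8 × 15.2³ × 0.79545)
    = 245627 / 22347.9 = 10.99 → 11 coils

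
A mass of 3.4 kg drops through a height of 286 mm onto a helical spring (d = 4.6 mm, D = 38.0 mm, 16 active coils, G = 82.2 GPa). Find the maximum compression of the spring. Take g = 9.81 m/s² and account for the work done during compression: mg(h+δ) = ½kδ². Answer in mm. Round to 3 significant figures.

k = Gd⁴/(8D³N_a) = (82.2×10³)(4.6⁴)/(8·38.0³·16) = 5.2401 N/mm
W = mg = 3.4 × 9.81 = 33.354 N
½kδ² − Wδ − Wh = 0 → δ = (W + √(W² + 2kWh))/k
δ = (33.354 + √(1112.5 + 99973.8))/5.2401 = (33.354 + 317.94)/5.2401 = 67.039 mm

67.0 mm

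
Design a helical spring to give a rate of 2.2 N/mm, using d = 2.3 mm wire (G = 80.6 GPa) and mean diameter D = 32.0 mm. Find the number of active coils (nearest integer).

N_a = Gd⁴/(8D³k) = (80.6×10³ × 2.3⁴)/(8 × 32.0³ × 2.2)
    = 2.25552e+06 / 576717 = 3.911 → 4 coils

4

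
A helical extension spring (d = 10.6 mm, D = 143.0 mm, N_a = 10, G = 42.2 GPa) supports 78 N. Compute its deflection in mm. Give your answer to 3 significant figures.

34.2 mm

k = Gd⁴/(8D³N_a) = (42.2×10³)(10.6⁴)/(8·143.0³·10) = 2.2774 N/mm
δ = F/k = 78 / 2.2774 = 34.25 mm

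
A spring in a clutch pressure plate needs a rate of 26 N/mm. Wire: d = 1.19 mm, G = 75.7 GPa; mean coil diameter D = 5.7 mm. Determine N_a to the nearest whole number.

N_a = Gd⁴/(8D³k) = (75.7×10³ × 1.19⁴)/(8 × 5.7³ × 26)
    = 151804 / 38520.1 = 3.941 → 4 coils

4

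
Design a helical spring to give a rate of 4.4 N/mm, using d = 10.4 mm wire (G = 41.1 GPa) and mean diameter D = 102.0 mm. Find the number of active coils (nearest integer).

N_a = Gd⁴/(8D³k) = (41.1×10³ × 10.4⁴)/(8 × 102.0³ × 4.4)
    = 4.80812e+08 / 3.73545e+07 = 12.87 → 13 coils

13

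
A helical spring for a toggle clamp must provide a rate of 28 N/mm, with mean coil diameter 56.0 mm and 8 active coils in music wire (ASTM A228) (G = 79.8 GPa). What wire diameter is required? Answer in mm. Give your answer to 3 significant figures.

d = (8D³N_a·k / G)^(1/4) = (8·56.0³·8·28 / (79.8×10³))^0.25
  = (3943.7)^0.25 = 7.9246 mm

7.92 mm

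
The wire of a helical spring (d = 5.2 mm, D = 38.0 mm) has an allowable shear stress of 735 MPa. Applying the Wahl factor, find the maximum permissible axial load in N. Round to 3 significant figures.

C = D/d = 38.0/5.2 = 7.3077
K_W = (4C−1)/(4C−4) + 0.615/C = 28.231/25.231 + 0.0842 = 1.2031
τ_max = K·8FD/(πd³) → F_max = τ_allow·πd³/(8DK)
F_max = 735·π·5.2³/(8·38.0·1.2031) = 3.2467e+05/365.73 = 887.74 N

888 N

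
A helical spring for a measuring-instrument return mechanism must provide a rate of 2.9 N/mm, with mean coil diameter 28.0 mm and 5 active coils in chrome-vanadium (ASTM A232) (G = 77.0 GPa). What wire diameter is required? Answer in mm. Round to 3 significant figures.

2.40 mm

d = (8D³N_a·k / G)^(1/4) = (8·28.0³·5·2.9 / (77.0×10³))^0.25
  = (33.071)^0.25 = 2.3981 mm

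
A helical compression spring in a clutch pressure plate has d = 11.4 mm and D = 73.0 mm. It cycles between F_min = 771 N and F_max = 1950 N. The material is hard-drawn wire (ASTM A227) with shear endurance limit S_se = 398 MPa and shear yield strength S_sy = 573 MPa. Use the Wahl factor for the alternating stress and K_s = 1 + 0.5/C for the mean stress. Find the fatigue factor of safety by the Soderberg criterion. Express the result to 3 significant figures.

C = D/d = 73.0/11.4 = 6.4035; K_W = (4C−1)/(4C−4)+0.615/C = 1.2348; K_s = 1+0.5/C = 1.0781
F_a = (F_max−F_min)/2 = 589.5 N; F_m = (F_max+F_min)/2 = 1360.5 N
τ_a = K_W·8F_aD/(πd³) = 1.2348 × 73.966 = 91.336 MPa
τ_m = K_s·8F_mD/(πd³) = 1.0781 × 170.71 = 184.03 MPa
Soderberg: 1/n_f = τ_a/S_se + τ_m/S_sy = 91.336/398 + 184.03/573 = 0.22949 + 0.32118 = 0.55066
n_f = 1/0.55066 = 1.816

1.82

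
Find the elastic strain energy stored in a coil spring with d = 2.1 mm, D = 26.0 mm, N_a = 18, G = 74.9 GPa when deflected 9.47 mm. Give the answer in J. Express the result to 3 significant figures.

k = Gd⁴/(8D³N_a) = (74.9×10³)(2.1⁴)/(8·26.0³·18) = 0.57554 N/mm
U = ½kδ² = 0.5 × 0.57554 × 9.47² = 25.808 N·mm = 0.025808 J

0.0258 J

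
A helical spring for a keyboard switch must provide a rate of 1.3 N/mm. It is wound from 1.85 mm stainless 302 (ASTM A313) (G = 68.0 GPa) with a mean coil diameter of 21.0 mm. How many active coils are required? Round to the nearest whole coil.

8

N_a = Gd⁴/(8D³k) = (68.0×10³ × 1.85⁴)/(8 × 21.0³ × 1.3)
    = 796518 / 96314.4 = 8.27 → 8 coils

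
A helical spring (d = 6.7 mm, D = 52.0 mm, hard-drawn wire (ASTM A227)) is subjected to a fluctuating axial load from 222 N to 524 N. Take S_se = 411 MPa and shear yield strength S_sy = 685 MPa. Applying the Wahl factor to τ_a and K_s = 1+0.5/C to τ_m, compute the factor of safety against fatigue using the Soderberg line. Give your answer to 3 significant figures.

C = D/d = 52.0/6.7 = 7.7612; K_W = (4C−1)/(4C−4)+0.615/C = 1.1902; K_s = 1+0.5/C = 1.0644
F_a = (F_max−F_min)/2 = 151 N; F_m = (F_max+F_min)/2 = 373 N
τ_a = K_W·8F_aD/(πd³) = 1.1902 × 66.481 = 79.123 MPa
τ_m = K_s·8F_mD/(πd³) = 1.0644 × 164.22 = 174.8 MPa
Soderberg: 1/n_f = τ_a/S_se + τ_m/S_sy = 79.123/411 + 174.8/685 = 0.19251 + 0.25518 = 0.4477
n_f = 1/0.4477 = 2.234

2.23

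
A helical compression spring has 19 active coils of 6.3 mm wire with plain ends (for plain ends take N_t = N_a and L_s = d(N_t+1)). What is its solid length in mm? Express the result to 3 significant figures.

plain ends: N_t = N_a = 19
L_s = d·(N_t+1) = 6.3 × 20 = 126 mm

126 mm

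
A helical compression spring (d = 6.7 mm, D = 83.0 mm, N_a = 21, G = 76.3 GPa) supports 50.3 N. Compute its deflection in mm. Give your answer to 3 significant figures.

k = Gd⁴/(8D³N_a) = (76.3×10³)(6.7⁴)/(8·83.0³·21) = 1.6006 N/mm
δ = F/k = 50.3 / 1.6006 = 31.426 mm

31.4 mm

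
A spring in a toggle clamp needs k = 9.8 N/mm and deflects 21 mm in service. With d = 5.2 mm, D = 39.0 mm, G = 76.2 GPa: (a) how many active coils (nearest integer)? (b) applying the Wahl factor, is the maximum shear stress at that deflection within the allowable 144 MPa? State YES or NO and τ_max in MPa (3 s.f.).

(a) 12 coils; (b) NO, τ_max = 174 MPa

N_a = Gd⁴/(8D³k) = (76.2×10³)(5.2⁴)/(8·39.0³·9.8) = 11.98 → N_a = 12
Actual rate k = Gd⁴/(8D³·12) = 9.7837 N/mm
Working load F = kδ = 9.7837·21 = 205.46 N
C = 39.0/5.2 = 7.5000; K_W = (4C−1)/(4C−4)+0.615/C = 1.1974
τ_max = K_W·8FD/(πd³) = 1.1974·145.12 = 173.76 MPa
τ_max > 144 MPa → exceeds allowable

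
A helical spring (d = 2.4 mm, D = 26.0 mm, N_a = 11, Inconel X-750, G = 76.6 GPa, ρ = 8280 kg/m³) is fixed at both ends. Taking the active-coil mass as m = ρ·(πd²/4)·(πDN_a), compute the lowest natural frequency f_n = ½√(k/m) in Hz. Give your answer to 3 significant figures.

k = Gd⁴/(8D³N_a) = (76.6×10³)(2.4⁴)/(8·26.0³·11) = 1.6431 N/mm = 1643.1 N/m
Wire length L = πDN_a = π·26.0·11 = 898.5 mm
m = ρ·(πd²/4)·L = 8280 × 4.5239×10⁻⁶ m² × 0.8985 m = 0.033656 kg
f_n = ½√(k/m) = 0.5·√(1643.1/0.033656) = 0.5·√(48822) = 110.48 Hz

110 Hz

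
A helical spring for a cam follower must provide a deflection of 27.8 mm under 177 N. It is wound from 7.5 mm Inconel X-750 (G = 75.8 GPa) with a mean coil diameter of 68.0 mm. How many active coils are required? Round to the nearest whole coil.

15

Required rate k = F/δ = 177/27.8 = 6.3669 N/mm
N_a = Gd⁴/(8D³k) = (75.8×10³ × 7.5⁴)/(8 × 68.0³ × 6.3669)
    = 2.39836e+08 / 1.60157e+07 = 14.98 → 15 coils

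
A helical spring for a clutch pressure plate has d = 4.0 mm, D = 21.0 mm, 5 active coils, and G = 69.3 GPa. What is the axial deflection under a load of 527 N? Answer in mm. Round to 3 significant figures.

11.0 mm

k = Gd⁴/(8D³N_a) = (69.3×10³)(4.0⁴)/(8·21.0³·5) = 47.891 N/mm
δ = F/k = 527 / 47.891 = 11.004 mm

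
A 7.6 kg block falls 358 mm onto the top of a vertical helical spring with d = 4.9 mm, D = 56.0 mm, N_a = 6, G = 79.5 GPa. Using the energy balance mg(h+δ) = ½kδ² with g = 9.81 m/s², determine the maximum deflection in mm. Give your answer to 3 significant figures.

k = Gd⁴/(8D³N_a) = (79.5×10³)(4.9⁴)/(8·56.0³·6) = 5.4368 N/mm
W = mg = 7.6 × 9.81 = 74.556 N
½kδ² − Wδ − Wh = 0 → δ = (W + √(W² + 2kWh))/k
δ = (74.556 + √(5558.6 + 290230))/5.4368 = (74.556 + 543.86)/5.4368 = 113.75 mm

114 mm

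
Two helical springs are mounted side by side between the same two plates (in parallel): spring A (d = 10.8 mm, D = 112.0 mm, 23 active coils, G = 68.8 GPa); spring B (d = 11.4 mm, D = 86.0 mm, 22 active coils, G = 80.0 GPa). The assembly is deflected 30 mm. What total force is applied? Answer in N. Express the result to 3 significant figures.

k_A = Gd⁴/(8D³N_a) = (68.8×10³)(10.8⁴)/(8·112.0³·23) = 3.6209 N/mm
k_B = Gd⁴/(8D³N_a) = (80.0×10³)(11.4⁴)/(8·86.0³·22) = 12.07 N/mm
Parallel: k_eq = 3.6209 + 12.07 = 15.691 N/mm
F = k_eq·δ = 15.691·30 = 470.72 N

471 N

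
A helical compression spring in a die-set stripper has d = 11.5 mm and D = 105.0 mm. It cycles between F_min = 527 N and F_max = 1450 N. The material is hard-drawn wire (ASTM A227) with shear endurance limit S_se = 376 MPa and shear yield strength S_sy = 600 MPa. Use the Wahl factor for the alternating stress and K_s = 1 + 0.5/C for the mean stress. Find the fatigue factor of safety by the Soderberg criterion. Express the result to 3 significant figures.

1.80

C = D/d = 105.0/11.5 = 9.1304; K_W = (4C−1)/(4C−4)+0.615/C = 1.1596; K_s = 1+0.5/C = 1.0548
F_a = (F_max−F_min)/2 = 461.5 N; F_m = (F_max+F_min)/2 = 988.5 N
τ_a = K_W·8F_aD/(πd³) = 1.1596 × 81.135 = 94.084 MPa
τ_m = K_s·8F_mD/(πd³) = 1.0548 × 173.79 = 183.3 MPa
Soderberg: 1/n_f = τ_a/S_se + τ_m/S_sy = 94.084/376 + 183.3/600 = 0.25022 + 0.30550 = 0.55573
n_f = 1/0.55573 = 1.799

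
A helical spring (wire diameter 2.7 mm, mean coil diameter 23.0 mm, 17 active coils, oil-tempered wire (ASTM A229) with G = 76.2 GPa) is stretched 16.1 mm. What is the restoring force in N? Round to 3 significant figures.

k = Gd⁴/(8D³N_a) = (76.2×10³)(2.7⁴)/(8·23.0³·17) = 2.4473 N/mm
F = k·δ = 2.4473 × 16.1 = 39.402 N

39.4 N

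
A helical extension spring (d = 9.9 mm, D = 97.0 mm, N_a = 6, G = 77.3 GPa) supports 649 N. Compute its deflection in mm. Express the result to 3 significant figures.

k = Gd⁴/(8D³N_a) = (77.3×10³)(9.9⁴)/(8·97.0³·6) = 16.95 N/mm
δ = F/k = 649 / 16.95 = 38.29 mm

38.3 mm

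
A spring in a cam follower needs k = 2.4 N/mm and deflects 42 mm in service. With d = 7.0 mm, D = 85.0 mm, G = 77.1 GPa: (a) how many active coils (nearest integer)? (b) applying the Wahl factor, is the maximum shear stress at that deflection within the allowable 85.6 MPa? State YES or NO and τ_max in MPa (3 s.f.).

N_a = Gd⁴/(8D³k) = (77.1×10³)(7.0⁴)/(8·85.0³·2.4) = 15.7 → N_a = 16
Actual rate k = Gd⁴/(8D³·16) = 2.3549 N/mm
Working load F = kδ = 2.3549·42 = 98.907 N
C = 85.0/7.0 = 12.1429; K_W = (4C−1)/(4C−4)+0.615/C = 1.1180
τ_max = K_W·8FD/(πd³) = 1.1180·62.416 = 69.778 MPa
τ_max ≤ 85.6 MPa → acceptable

(a) 16 coils; (b) YES, τ_max = 69.8 MPa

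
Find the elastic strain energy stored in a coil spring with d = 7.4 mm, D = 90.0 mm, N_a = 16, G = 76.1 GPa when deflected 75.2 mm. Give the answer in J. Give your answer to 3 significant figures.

k = Gd⁴/(8D³N_a) = (76.1×10³)(7.4⁴)/(8·90.0³·16) = 2.4455 N/mm
U = ½kδ² = 0.5 × 2.4455 × 75.2² = 6914.8 N·mm = 6.9148 J

6.91 J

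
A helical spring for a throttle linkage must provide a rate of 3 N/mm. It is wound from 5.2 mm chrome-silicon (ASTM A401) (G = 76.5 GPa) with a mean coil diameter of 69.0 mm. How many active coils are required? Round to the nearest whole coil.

N_a = Gd⁴/(8D³k) = (76.5×10³ × 5.2⁴)/(8 × 69.0³ × 3)
    = 5.59339e+07 / 7.88422e+06 = 7.094 → 7 coils

7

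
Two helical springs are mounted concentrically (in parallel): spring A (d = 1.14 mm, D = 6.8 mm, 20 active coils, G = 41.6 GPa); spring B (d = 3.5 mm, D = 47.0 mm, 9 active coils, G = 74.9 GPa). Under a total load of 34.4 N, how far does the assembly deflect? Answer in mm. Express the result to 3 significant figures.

k_A = Gd⁴/(8D³N_a) = (41.6×10³)(1.14⁴)/(8·6.8³·20) = 1.3966 N/mm
k_B = Gd⁴/(8D³N_a) = (74.9×10³)(3.5⁴)/(8·47.0³·9) = 1.5036 N/mm
Parallel: k_eq = 1.3966 + 1.5036 = 2.9002 N/mm
δ = F/k_eq = 34.4/2.9002 = 11.861 mm

11.9 mm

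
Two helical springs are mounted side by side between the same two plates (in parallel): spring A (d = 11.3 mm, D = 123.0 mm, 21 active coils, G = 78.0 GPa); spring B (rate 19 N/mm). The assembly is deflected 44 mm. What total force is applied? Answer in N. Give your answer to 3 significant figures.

1010 N

k_A = Gd⁴/(8D³N_a) = (78.0×10³)(11.3⁴)/(8·123.0³·21) = 4.068 N/mm
Parallel: k_eq = 4.068 + 19 = 23.068 N/mm
F = k_eq·δ = 23.068·44 = 1015 N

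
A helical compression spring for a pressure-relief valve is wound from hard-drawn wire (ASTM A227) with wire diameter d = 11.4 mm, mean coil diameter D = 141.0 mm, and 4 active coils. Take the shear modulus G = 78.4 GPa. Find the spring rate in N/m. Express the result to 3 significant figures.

14800 N/m

k = Gd⁴/(8D³N_a) = (78.4×10³ × 11.4⁴) / (8 × 141.0³ × 4)
  = 1.32414e+09 / 8.97031e+07 = 14.761 N/mm = 14761 N/m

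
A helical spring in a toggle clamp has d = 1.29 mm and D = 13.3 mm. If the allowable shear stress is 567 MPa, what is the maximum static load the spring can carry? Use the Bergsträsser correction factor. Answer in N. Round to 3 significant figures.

31.8 N

C = D/d = 13.3/1.29 = 10.3101
K_B = (4C+2)/(4C−3) = 43.240/38.240 = 1.1308
τ_max = K·8FD/(πd³) → F_max = τ_allow·πd³/(8DK)
F_max = 567·π·1.29³/(8·13.3·1.1308) = 3823.9/120.31 = 31.783 N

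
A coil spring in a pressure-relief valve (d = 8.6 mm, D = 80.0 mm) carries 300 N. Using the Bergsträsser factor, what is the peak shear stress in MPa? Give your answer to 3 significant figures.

110 MPa

Spring index C = D/d = 80.0/8.6 = 9.3023
K_B = (4C+2)/(4C−3) = 39.209/34.209 = 1.1462
τ₀ = 8FD/(πd³) = 8·300·80.0/(π·8.6³) = 192000/1998.2 = 96.085 MPa
τ_max = K·τ₀ = 1.1462 × 96.085 = 110.13 MPa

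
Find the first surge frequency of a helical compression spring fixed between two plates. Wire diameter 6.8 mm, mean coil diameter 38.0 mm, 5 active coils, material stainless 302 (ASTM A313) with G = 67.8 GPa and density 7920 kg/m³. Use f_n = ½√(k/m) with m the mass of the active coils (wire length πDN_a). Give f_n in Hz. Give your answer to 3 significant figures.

310 Hz

k = Gd⁴/(8D³N_a) = (67.8×10³)(6.8⁴)/(8·38.0³·5) = 66.047 N/mm = 66047 N/m
Wire length L = πDN_a = π·38.0·5 = 596.9 mm
m = ρ·(πd²/4)·L = 7920 × 36.317×10⁻⁶ m² × 0.5969 m = 0.17169 kg
f_n = ½√(k/m) = 0.5·√(66047/0.17169) = 0.5·√(3.847e+05) = 310.12 Hz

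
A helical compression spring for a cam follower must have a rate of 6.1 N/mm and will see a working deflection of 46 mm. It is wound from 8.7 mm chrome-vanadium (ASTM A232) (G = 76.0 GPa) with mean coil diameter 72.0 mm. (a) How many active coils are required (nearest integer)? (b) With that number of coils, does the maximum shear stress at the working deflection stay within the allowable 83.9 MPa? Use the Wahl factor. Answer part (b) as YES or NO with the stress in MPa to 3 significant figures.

N_a = Gd⁴/(8D³k) = (76.0×10³)(8.7⁴)/(8·72.0³·6.1) = 23.9 → N_a = 24
Actual rate k = Gd⁴/(8D³·24) = 6.0756 N/mm
Working load F = kδ = 6.0756·46 = 279.48 N
C = 72.0/8.7 = 8.2759; K_W = (4C−1)/(4C−4)+0.615/C = 1.1774
τ_max = K_W·8FD/(πd³) = 1.1774·77.815 = 91.619 MPa
τ_max > 83.9 MPa → exceeds allowable

(a) 24 coils; (b) NO, τ_max = 91.6 MPa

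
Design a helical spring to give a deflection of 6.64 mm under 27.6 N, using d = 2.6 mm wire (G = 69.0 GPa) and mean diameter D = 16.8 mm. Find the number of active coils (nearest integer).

20

Required rate k = F/δ = 27.6/6.64 = 4.1566 N/mm
N_a = Gd⁴/(8D³k) = (69.0×10³ × 2.6⁴)/(8 × 16.8³ × 4.1566)
    = 3.15313e+06 / 157674 = 20 → 20 coils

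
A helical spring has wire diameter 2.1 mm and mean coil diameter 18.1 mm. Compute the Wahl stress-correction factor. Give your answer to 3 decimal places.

C = D/d = 18.1/2.1 = 8.6190
K_W = (4C−1)/(4C−4) + 0.615/C = 33.476/30.476 + 0.0714 = 1.1698

1.170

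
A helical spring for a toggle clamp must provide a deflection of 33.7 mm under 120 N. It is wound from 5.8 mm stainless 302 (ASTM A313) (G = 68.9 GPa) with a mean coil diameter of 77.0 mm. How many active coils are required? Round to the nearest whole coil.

6

Required rate k = F/δ = 120/33.7 = 3.5608 N/mm
N_a = Gd⁴/(8D³k) = (68.9×10³ × 5.8⁴)/(8 × 77.0³ × 3.5608)
    = 7.79707e+07 / 1.30051e+07 = 5.995 → 6 coils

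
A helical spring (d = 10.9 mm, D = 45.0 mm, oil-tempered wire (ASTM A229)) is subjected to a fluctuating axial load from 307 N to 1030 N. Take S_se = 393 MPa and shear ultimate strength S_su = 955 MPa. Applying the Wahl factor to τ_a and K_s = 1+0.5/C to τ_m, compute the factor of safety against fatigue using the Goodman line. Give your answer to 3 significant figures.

5.48

C = D/d = 45.0/10.9 = 4.1284; K_W = (4C−1)/(4C−4)+0.615/C = 1.3887; K_s = 1+0.5/C = 1.1211
F_a = (F_max−F_min)/2 = 361.5 N; F_m = (F_max+F_min)/2 = 668.5 N
τ_a = K_W·8F_aD/(πd³) = 1.3887 × 31.988 = 44.421 MPa
τ_m = K_s·8F_mD/(πd³) = 1.1211 × 59.153 = 66.317 MPa
Goodman: 1/n_f = τ_a/S_se + τ_m/S_su = 44.421/393 + 66.317/955 = 0.11303 + 0.06944 = 0.18247
n_f = 1/0.18247 = 5.48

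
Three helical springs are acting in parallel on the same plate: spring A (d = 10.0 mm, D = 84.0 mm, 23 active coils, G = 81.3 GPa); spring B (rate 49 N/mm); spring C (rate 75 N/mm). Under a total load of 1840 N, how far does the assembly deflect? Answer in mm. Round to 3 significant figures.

k_A = Gd⁴/(8D³N_a) = (81.3×10³)(10.0⁴)/(8·84.0³·23) = 7.4548 N/mm
Parallel: k_eq = 7.4548 + 49 + 75 = 131.45 N/mm
δ = F/k_eq = 1840/131.45 = 13.997 mm

14.0 mm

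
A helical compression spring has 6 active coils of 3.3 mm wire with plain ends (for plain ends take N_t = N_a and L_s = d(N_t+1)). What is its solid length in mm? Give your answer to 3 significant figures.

plain ends: N_t = N_a = 6
L_s = d·(N_t+1) = 3.3 × 7 = 23.1 mm

23.1 mm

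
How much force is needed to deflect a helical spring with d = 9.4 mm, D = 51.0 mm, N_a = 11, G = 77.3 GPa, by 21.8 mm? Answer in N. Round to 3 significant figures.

1130 N

k = Gd⁴/(8D³N_a) = (77.3×10³)(9.4⁴)/(8·51.0³·11) = 51.701 N/mm
F = k·δ = 51.701 × 21.8 = 1127.1 N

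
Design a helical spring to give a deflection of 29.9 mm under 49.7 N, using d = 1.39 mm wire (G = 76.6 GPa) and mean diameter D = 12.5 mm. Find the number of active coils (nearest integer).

11

Required rate k = F/δ = 49.7/29.9 = 1.6622 N/mm
N_a = Gd⁴/(8D³k) = (76.6×10³ × 1.39⁴)/(8 × 12.5³ × 1.6622)
    = 285949 / 25972 = 11.01 → 11 coils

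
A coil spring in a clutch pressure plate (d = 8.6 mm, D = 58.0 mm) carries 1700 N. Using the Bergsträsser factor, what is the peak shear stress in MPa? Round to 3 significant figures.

Spring index C = D/d = 58.0/8.6 = 6.7442
K_B = (4C+2)/(4C−3) = 28.977/23.977 = 1.2085
τ₀ = 8FD/(πd³) = 8·1700·58.0/(π·8.6³) = 788800/1998.2 = 394.75 MPa
τ_max = K·τ₀ = 1.2085 × 394.75 = 477.07 MPa

477 MPa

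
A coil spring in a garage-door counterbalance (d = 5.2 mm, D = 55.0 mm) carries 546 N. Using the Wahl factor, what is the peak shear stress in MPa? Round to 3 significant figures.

618 MPa

Spring index C = D/d = 55.0/5.2 = 10.5769
K_W = (4C−1)/(4C−4) + 0.615/C = 41.308/38.308 + 0.0581 = 1.1365
τ₀ = 8FD/(πd³) = 8·546·55.0/(π·5.2³) = 240240/441.73 = 543.86 MPa
τ_max = K·τ₀ = 1.1365 × 543.86 = 618.07 MPa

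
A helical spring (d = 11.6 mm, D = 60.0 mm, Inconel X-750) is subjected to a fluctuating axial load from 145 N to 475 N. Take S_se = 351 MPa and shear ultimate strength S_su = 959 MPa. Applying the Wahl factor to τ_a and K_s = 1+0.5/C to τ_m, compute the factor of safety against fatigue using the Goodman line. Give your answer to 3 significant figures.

10.6

C = D/d = 60.0/11.6 = 5.1724; K_W = (4C−1)/(4C−4)+0.615/C = 1.2987; K_s = 1+0.5/C = 1.0967
F_a = (F_max−F_min)/2 = 165 N; F_m = (F_max+F_min)/2 = 310 N
τ_a = K_W·8F_aD/(πd³) = 1.2987 × 16.151 = 20.975 MPa
τ_m = K_s·8F_mD/(πd³) = 1.0967 × 30.344 = 33.278 MPa
Goodman: 1/n_f = τ_a/S_se + τ_m/S_su = 20.975/351 + 33.278/959 = 0.05976 + 0.03470 = 0.094457
n_f = 1/0.094457 = 10.59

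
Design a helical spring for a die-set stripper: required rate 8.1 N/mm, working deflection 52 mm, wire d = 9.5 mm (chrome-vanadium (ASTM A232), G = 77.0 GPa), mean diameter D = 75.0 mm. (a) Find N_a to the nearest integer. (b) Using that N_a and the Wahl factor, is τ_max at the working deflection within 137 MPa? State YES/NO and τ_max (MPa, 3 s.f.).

N_a = Gd⁴/(8D³k) = (77.0×10³)(9.5⁴)/(8·75.0³·8.1) = 22.94 → N_a = 23
Actual rate k = Gd⁴/(8D³·23) = 8.0795 N/mm
Working load F = kδ = 8.0795·52 = 420.13 N
C = 75.0/9.5 = 7.8947; K_W = (4C−1)/(4C−4)+0.615/C = 1.1867
τ_max = K_W·8FD/(πd³) = 1.1867·93.587 = 111.06 MPa
τ_max ≤ 137 MPa → acceptable

(a) 23 coils; (b) YES, τ_max = 111 MPa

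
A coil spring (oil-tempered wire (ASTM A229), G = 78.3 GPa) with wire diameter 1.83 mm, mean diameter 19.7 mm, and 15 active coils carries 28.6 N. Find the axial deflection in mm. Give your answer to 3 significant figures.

k = Gd⁴/(8D³N_a) = (78.3×10³)(1.83⁴)/(8·19.7³·15) = 0.95716 N/mm
δ = F/k = 28.6 / 0.95716 = 29.88 mm

29.9 mm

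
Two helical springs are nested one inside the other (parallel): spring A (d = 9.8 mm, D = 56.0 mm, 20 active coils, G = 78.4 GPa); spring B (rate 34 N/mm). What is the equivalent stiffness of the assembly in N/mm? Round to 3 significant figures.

59.7 N/mm

k_A = Gd⁴/(8D³N_a) = (78.4×10³)(9.8⁴)/(8·56.0³·20) = 25.736 N/mm
Parallel: k_eq = 25.736 + 34 = 59.736 N/mm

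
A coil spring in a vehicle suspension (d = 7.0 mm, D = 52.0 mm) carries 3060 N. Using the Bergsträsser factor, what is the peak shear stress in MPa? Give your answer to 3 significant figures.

1400 MPa

Spring index C = D/d = 52.0/7.0 = 7.4286
K_B = (4C+2)/(4C−3) = 31.714/26.714 = 1.1872
τ₀ = 8FD/(πd³) = 8·3060·52.0/(π·7.0³) = 1.27296e+06/1077.6 = 1181.3 MPa
τ_max = K·τ₀ = 1.1872 × 1181.3 = 1402.4 MPa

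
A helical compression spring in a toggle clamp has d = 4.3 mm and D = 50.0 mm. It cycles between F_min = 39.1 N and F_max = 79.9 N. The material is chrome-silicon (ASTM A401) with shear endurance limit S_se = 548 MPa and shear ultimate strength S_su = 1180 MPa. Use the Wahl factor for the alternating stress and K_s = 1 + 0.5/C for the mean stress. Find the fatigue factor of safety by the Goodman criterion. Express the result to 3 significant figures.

6.61

C = D/d = 50.0/4.3 = 11.6279; K_W = (4C−1)/(4C−4)+0.615/C = 1.1235; K_s = 1+0.5/C = 1.0430
F_a = (F_max−F_min)/2 = 20.4 N; F_m = (F_max+F_min)/2 = 59.5 N
τ_a = K_W·8F_aD/(πd³) = 1.1235 × 32.669 = 36.702 MPa
τ_m = K_s·8F_mD/(πd³) = 1.0430 × 95.284 = 99.382 MPa
Goodman: 1/n_f = τ_a/S_se + τ_m/S_su = 36.702/548 + 99.382/1180 = 0.06697 + 0.08422 = 0.1512
n_f = 1/0.1512 = 6.614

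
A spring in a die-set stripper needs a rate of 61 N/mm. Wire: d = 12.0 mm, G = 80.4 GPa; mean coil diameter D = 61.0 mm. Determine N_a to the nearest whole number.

15

N_a = Gd⁴/(8D³k) = (80.4×10³ × 12.0⁴)/(8 × 61.0³ × 61)
    = 1.66717e+09 / 1.10767e+08 = 15.05 → 15 coils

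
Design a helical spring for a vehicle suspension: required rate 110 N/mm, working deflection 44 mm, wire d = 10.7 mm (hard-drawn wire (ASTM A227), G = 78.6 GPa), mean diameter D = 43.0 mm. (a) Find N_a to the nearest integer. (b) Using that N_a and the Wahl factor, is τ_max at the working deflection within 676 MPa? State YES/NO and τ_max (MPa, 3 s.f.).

N_a = Gd⁴/(8D³k) = (78.6×10³)(10.7⁴)/(8·43.0³·110) = 14.73 → N_a = 15
Actual rate k = Gd⁴/(8D³·15) = 107.99 N/mm
Working load F = kδ = 107.99·44 = 4751.4 N
C = 43.0/10.7 = 4.0187; K_W = (4C−1)/(4C−4)+0.615/C = 1.4015
τ_max = K_W·8FD/(πd³) = 1.4015·424.7 = 595.21 MPa
τ_max ≤ 676 MPa → acceptable

(a) 15 coils; (b) YES, τ_max = 595 MPa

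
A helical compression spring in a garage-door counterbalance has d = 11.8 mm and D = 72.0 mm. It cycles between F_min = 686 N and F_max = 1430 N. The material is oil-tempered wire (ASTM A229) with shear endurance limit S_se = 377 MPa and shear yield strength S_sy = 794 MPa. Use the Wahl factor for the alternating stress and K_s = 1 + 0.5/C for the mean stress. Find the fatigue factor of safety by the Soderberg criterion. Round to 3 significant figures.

C = D/d = 72.0/11.8 = 6.1017; K_W = (4C−1)/(4C−4)+0.615/C = 1.2478; K_s = 1+0.5/C = 1.0819
F_a = (F_max−F_min)/2 = 372 N; F_m = (F_max+F_min)/2 = 1058 N
τ_a = K_W·8F_aD/(πd³) = 1.2478 × 41.512 = 51.798 MPa
τ_m = K_s·8F_mD/(πd³) = 1.0819 × 118.06 = 127.74 MPa
Soderberg: 1/n_f = τ_a/S_se + τ_m/S_sy = 51.798/377 + 127.74/794 = 0.13740 + 0.16088 = 0.29827
n_f = 1/0.29827 = 3.353

3.35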